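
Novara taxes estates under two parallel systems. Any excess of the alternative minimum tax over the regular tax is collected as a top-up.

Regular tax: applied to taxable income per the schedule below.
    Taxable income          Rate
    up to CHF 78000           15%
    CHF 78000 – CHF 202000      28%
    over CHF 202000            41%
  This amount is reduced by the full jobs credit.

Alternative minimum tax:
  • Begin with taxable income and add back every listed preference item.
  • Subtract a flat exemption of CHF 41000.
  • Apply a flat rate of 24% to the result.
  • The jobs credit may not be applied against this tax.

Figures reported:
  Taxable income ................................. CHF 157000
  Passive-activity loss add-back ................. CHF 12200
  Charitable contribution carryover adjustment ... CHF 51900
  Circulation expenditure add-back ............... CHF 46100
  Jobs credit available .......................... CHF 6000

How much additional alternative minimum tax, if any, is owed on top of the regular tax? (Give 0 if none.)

Regular tax:
  CHF 78000 × 15% = CHF 11700
  CHF 79000 × 28% = CHF 22120
  → CHF 33820
  Less jobs credit CHF 6000 → CHF 27820

Alternative minimum tax:
  Adjusted income: CHF 157000 + CHF 12200 + CHF 51900 + CHF 46100 = CHF 267200
  Less exemption CHF 41000 → base CHF 226200
  CHF 226200 × 24% = CHF 54288

Excess of alternative minimum tax over regular tax: CHF 54288 − CHF 27820 = CHF 26468.

CHF 26468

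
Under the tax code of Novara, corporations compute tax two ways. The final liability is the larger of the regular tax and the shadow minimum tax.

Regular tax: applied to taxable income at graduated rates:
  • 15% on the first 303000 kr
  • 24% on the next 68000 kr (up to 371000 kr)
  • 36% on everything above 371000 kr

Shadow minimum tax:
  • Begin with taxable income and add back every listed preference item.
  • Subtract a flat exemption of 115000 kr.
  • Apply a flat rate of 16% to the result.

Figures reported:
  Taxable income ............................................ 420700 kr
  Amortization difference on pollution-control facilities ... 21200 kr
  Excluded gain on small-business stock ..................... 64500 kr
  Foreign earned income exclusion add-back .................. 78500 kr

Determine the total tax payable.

Regular tax:
  303000 kr × 15% = 45450 kr
  68000 kr × 24% = 16320 kr
  49700 kr × 36% = 17892 kr
  → 79662 kr

Shadow minimum tax:
  Adjusted income: 420700 kr + 21200 kr + 64500 kr + 78500 kr = 584900 kr
  Less exemption 115000 kr → base 469900 kr
  469900 kr × 16% = 75184 kr

79662 kr > 75184 kr, so the regular tax governs.

79662 kr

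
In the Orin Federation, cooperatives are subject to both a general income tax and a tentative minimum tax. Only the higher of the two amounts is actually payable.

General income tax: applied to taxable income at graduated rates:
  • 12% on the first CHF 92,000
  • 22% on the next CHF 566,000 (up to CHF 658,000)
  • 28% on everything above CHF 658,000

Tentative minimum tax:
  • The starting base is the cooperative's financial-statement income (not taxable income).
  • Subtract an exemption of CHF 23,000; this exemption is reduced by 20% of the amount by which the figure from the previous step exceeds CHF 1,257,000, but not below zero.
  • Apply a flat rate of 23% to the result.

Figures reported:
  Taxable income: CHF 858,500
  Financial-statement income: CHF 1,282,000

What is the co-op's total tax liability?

General income tax:
  CHF 92,000 × 12% = CHF 11,040
  CHF 566,000 × 22% = CHF 124,520
  CHF 200,500 × 28% = CHF 56,140
  → CHF 191,700

Tentative minimum tax:
  Base (financial-statement income): CHF 1,282,000
  Exemption: CHF 23,000 − 20% × (CHF 1,282,000 − CHF 1,257,000) = CHF 23,000 − CHF 5,000 = CHF 18,000
  Base: CHF 1,282,000 − CHF 18,000 = CHF 1,264,000
  CHF 1,264,000 × 23% = CHF 290,720

CHF 290,720 > CHF 191,700, so the tentative minimum tax is the binding amount.

CHF 290,720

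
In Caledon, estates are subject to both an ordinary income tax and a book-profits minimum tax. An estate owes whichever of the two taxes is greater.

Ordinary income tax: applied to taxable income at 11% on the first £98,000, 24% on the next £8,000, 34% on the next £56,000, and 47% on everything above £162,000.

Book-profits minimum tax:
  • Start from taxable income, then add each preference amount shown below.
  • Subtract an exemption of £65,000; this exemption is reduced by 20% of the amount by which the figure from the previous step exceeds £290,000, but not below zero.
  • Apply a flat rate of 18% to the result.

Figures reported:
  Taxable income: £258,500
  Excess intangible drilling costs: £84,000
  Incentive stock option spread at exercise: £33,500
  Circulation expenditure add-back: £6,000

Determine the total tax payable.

£77,095

Ordinary income tax:
  £98,000 × 11% = £10,780
  £8,000 × 24% = £1,920
  £56,000 × 34% = £19,040
  £96,500 × 47% = £45,355
  → £77,095

Book-profits minimum tax:
  Adjusted income: £258,500 + £84,000 + £33,500 + £6,000 = £382,000
  Exemption: £65,000 − 20% × (£382,000 − £290,000) = £65,000 − £18,400 = £46,600
  Base: £382,000 − £46,600 = £335,400
  £335,400 × 18% = £60,372

£77,095 > £60,372, so the ordinary income tax governs.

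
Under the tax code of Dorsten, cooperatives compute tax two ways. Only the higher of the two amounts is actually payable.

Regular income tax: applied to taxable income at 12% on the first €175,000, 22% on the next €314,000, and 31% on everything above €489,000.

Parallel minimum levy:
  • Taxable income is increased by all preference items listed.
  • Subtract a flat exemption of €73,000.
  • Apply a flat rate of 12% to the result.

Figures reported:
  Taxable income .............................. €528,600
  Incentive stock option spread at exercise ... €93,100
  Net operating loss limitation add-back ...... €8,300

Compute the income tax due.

Regular income tax:
  €175,000 × 12% = €21,000
  €314,000 × 22% = €69,080
  €39,600 × 31% = €12,276
  → €102,356

Parallel minimum levy:
  Adjusted income: €528,600 + €93,100 + €8,300 = €630,000
  Less exemption €73,000 → base €557,000
  €557,000 × 12% = €66,840

€102,356 > €66,840, so the regular income tax governs.

€102,356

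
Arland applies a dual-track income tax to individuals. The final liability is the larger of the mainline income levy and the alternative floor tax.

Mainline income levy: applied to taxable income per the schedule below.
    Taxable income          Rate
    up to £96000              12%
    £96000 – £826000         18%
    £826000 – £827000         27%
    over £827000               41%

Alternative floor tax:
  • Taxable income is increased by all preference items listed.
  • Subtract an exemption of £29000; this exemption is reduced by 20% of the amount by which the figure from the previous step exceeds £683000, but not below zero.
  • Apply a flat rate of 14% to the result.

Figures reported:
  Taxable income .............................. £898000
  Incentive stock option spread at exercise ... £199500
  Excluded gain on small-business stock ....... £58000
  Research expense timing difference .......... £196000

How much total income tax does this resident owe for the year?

Mainline income levy:
  £96000 × 12% = £11520
  £730000 × 18% = £131400
  £1000 × 27% = £270
  £71000 × 41% = £29110
  → £172300

Alternative floor tax:
  Adjusted income: £898000 + £199500 + £58000 + £196000 = £1351500
  Exemption: 20% × (£1351500 − £683000) = £133700 ≥ £29000, so the exemption is fully phased out
  Base: £1351500 − £0 = £1351500
  £1351500 × 14% = £189210

£189210 > £172300, so the alternative floor tax is the binding amount.

£189210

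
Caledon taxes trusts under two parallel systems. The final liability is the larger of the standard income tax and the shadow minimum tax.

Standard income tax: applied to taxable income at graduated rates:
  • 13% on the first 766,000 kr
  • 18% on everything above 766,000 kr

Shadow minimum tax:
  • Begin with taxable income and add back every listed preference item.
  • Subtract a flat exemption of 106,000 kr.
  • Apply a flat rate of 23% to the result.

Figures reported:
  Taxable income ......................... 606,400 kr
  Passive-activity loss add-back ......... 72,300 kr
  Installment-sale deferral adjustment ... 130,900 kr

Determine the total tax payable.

Standard income tax:
  606,400 kr × 13% = 78,832 kr

Shadow minimum tax:
  Adjusted income: 606,400 kr + 72,300 kr + 130,900 kr = 809,600 kr
  Less exemption 106,000 kr → base 703,600 kr
  703,600 kr × 23% = 161,828 kr

161,828 kr > 78,832 kr, so the shadow minimum tax is the binding amount.

161,828 kr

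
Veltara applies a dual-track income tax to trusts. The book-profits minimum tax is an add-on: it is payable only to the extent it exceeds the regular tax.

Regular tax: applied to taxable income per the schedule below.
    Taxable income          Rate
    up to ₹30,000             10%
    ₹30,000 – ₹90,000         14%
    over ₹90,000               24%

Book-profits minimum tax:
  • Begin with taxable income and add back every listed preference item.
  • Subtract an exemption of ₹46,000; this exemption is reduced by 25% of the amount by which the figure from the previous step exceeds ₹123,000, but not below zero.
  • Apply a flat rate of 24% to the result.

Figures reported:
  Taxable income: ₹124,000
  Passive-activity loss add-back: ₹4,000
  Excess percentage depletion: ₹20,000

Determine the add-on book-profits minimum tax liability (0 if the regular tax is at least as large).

₹6,420

Book-profits minimum tax:
  Adjusted income: ₹124,000 + ₹4,000 + ₹20,000 = ₹148,000
  Exemption: ₹46,000 − 25% × (₹148,000 − ₹123,000) = ₹46,000 − ₹6,250 = ₹39,750
  Base: ₹148,000 − ₹39,750 = ₹108,250
  ₹108,250 × 24% = ₹25,980

Regular tax:
  ₹30,000 × 10% = ₹3,000
  ₹60,000 × 14% = ₹8,400
  ₹34,000 × 24% = ₹8,160
  → ₹19,560

Excess of book-profits minimum tax over regular tax: ₹25,980 − ₹19,560 = ₹6,420.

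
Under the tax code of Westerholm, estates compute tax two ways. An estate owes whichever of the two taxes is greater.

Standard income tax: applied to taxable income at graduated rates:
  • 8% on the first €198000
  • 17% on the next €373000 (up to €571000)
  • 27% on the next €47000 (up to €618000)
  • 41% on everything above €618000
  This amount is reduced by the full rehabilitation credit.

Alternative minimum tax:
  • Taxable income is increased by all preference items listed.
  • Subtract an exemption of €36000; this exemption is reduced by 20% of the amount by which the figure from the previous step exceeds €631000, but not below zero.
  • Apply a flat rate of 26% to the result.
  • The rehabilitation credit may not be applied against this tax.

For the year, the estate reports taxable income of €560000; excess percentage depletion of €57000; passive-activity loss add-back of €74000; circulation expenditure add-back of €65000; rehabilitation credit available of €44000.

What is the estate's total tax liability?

Standard income tax:
  €198000 × 8% = €15840
  €362000 × 17% = €61540
  → €77380
  Less rehabilitation credit €44000 → €33380

Alternative minimum tax:
  Adjusted income: €560000 + €57000 + €74000 + €65000 = €756000
  Exemption: €36000 − 20% × (€756000 − €631000) = €36000 − €25000 = €11000
  Base: €756000 − €11000 = €745000
  €745000 × 26% = €193700

€193700 > €33380, so the alternative minimum tax is the binding amount.

€193700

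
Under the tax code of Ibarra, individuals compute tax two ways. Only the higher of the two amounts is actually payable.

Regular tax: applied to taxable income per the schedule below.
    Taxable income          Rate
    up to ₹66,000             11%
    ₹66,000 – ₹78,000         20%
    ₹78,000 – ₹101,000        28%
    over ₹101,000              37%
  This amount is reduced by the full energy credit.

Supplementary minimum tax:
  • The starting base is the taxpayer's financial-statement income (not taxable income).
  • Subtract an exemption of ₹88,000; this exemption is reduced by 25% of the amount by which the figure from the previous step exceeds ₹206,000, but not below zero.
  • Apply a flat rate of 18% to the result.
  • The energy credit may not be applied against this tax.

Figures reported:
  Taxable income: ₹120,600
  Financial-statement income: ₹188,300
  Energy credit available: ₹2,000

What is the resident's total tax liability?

Supplementary minimum tax:
  Base (financial-statement income): ₹188,300
  Exemption: ₹188,300 ≤ ₹206,000, so full ₹88,000 applies
  Base: ₹188,300 − ₹88,000 = ₹100,300
  ₹100,300 × 18% = ₹18,054

Regular tax:
  ₹66,000 × 11% = ₹7,260
  ₹12,000 × 20% = ₹2,400
  ₹23,000 × 28% = ₹6,440
  ₹19,600 × 37% = ₹7,252
  → ₹23,352
  Less energy credit ₹2,000 → ₹21,352

₹21,352 > ₹18,054, so the regular tax governs.

₹21,352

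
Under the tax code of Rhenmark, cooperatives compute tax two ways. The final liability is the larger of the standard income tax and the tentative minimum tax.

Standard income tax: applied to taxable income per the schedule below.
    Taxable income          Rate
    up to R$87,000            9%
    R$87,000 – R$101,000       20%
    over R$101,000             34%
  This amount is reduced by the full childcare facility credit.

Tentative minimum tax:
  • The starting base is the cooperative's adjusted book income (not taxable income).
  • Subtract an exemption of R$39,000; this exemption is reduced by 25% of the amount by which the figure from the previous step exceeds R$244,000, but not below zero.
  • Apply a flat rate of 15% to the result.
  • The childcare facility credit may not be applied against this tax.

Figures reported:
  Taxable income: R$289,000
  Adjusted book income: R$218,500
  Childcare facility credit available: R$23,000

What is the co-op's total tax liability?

Standard income tax:
  R$87,000 × 9% = R$7,830
  R$14,000 × 20% = R$2,800
  R$188,000 × 34% = R$63,920
  → R$74,550
  Less childcare facility credit R$23,000 → R$51,550

Tentative minimum tax:
  Base (adjusted book income): R$218,500
  Exemption: R$218,500 ≤ R$244,000, so full R$39,000 applies
  Base: R$218,500 − R$39,000 = R$179,500
  R$179,500 × 15% = R$26,925

R$51,550 > R$26,925, so the standard income tax governs.

R$51,550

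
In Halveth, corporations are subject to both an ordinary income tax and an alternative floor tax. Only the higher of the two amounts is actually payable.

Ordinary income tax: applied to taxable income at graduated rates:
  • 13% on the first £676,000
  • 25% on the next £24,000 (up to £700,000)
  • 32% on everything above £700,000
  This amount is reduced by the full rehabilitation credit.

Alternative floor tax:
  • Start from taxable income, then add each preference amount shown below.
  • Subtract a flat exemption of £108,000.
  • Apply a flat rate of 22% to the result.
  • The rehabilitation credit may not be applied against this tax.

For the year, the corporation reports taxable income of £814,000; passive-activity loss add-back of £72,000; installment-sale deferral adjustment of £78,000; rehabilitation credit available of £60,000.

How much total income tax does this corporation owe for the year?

Alternative floor tax:
  Adjusted income: £814,000 + £72,000 + £78,000 = £964,000
  Less exemption £108,000 → base £856,000
  £856,000 × 22% = £188,320

Ordinary income tax:
  £676,000 × 13% = £87,880
  £24,000 × 25% = £6,000
  £114,000 × 32% = £36,480
  → £130,360
  Less rehabilitation credit £60,000 → £70,360

£188,320 > £70,360, so the alternative floor tax is the binding amount.

£188,320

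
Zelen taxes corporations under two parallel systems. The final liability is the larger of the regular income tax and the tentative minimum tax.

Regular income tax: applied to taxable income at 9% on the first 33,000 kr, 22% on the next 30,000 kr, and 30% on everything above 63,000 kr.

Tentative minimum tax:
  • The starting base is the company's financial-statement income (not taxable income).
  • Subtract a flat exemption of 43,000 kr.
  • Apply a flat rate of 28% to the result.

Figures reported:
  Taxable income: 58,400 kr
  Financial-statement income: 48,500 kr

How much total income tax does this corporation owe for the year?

Regular income tax:
  33,000 kr × 9% = 2,970 kr
  25,400 kr × 22% = 5,588 kr
  → 8,558 kr

Tentative minimum tax:
  Base (financial-statement income): 48,500 kr
  Less exemption 43,000 kr → base 5,500 kr
  5,500 kr × 28% = 1,540 kr

8,558 kr > 1,540 kr, so the regular income tax governs.

8,558 kr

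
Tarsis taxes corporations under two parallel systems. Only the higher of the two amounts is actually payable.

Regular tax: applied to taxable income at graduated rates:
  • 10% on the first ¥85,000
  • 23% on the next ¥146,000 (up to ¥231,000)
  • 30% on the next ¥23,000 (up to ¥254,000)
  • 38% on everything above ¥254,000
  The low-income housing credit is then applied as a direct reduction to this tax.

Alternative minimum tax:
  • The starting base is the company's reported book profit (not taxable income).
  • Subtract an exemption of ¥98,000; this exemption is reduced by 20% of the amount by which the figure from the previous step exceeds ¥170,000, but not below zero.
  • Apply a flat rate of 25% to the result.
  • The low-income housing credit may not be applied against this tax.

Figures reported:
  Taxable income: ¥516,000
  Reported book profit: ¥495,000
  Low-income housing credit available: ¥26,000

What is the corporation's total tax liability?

Alternative minimum tax:
  Base (reported book profit): ¥495,000
  Exemption: ¥98,000 − 20% × (¥495,000 − ¥170,000) = ¥98,000 − ¥65,000 = ¥33,000
  Base: ¥495,000 − ¥33,000 = ¥462,000
  ¥462,000 × 25% = ¥115,500

Regular tax:
  ¥85,000 × 10% = ¥8,500
  ¥146,000 × 23% = ¥33,580
  ¥23,000 × 30% = ¥6,900
  ¥262,000 × 38% = ¥99,560
  → ¥148,540
  Less low-income housing credit ¥26,000 → ¥122,540

¥122,540 > ¥115,500, so the regular tax governs.

¥122,540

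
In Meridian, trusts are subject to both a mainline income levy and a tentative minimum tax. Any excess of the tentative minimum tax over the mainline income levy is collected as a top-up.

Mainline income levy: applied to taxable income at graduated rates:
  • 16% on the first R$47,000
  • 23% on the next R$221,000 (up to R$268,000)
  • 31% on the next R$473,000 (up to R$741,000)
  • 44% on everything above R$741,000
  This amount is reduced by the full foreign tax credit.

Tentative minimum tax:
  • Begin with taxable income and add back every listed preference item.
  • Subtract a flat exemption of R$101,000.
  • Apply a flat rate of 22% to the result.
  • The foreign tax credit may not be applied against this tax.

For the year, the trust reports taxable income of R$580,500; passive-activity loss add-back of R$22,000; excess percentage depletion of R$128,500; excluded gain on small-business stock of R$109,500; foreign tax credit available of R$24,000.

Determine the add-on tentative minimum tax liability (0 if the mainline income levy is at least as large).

Tentative minimum tax:
  Adjusted income: R$580,500 + R$22,000 + R$128,500 + R$109,500 = R$840,500
  Less exemption R$101,000 → base R$739,500
  R$739,500 × 22% = R$162,690

Mainline income levy:
  R$47,000 × 16% = R$7,520
  R$221,000 × 23% = R$50,830
  R$312,500 × 31% = R$96,875
  → R$155,225
  Less foreign tax credit R$24,000 → R$131,225

Excess of tentative minimum tax over mainline income levy: R$162,690 − R$131,225 = R$31,465.

R$31,465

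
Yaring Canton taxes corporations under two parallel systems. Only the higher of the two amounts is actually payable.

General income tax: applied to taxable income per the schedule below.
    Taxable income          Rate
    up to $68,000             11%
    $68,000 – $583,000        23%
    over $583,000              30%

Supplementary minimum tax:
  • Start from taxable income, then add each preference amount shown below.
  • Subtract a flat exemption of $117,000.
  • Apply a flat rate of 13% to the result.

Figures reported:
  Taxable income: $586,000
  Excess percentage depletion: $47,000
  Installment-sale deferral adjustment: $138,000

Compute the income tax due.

$126,830

General income tax:
  $68,000 × 11% = $7,480
  $515,000 × 23% = $118,450
  $3,000 × 30% = $900
  → $126,830

Supplementary minimum tax:
  Adjusted income: $586,000 + $47,000 + $138,000 = $771,000
  Less exemption $117,000 → base $654,000
  $654,000 × 13% = $85,020

$126,830 > $85,020, so the general income tax governs.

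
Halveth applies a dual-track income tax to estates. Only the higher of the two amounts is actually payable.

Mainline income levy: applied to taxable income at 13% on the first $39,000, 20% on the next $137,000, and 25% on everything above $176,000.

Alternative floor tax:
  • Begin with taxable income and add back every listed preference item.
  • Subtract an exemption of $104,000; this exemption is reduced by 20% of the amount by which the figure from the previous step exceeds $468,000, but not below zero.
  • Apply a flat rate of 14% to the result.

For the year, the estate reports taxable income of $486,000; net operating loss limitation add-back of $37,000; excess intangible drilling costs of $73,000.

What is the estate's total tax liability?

$109,970

Mainline income levy:
  $39,000 × 13% = $5,070
  $137,000 × 20% = $27,400
  $310,000 × 25% = $77,500
  → $109,970

Alternative floor tax:
  Adjusted income: $486,000 + $37,000 + $73,000 = $596,000
  Exemption: $104,000 − 20% × ($596,000 − $468,000) = $104,000 − $25,600 = $78,400
  Base: $596,000 − $78,400 = $517,600
  $517,600 × 14% = $72,464

$109,970 > $72,464, so the mainline income levy governs.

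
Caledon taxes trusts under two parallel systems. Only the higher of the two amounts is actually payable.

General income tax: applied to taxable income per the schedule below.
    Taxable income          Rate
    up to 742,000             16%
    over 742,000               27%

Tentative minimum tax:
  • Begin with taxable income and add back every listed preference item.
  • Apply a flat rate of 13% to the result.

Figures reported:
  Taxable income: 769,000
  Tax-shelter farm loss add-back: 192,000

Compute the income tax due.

Tentative minimum tax:
  Adjusted income: 769,000 + 192,000 = 961,000
  961,000 × 13% = 124,930

General income tax:
  742,000 × 16% = 118,720
  27,000 × 27% = 7,290
  → 126,010

126,010 > 124,930, so the general income tax governs.

126,010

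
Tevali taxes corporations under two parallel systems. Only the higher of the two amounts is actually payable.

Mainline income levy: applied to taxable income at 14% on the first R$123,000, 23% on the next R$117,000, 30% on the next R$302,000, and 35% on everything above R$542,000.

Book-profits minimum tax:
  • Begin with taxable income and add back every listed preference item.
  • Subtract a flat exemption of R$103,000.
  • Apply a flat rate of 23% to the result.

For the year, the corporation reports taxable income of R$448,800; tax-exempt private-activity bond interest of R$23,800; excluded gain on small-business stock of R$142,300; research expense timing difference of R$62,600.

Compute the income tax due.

R$132,135

Mainline income levy:
  R$123,000 × 14% = R$17,220
  R$117,000 × 23% = R$26,910
  R$208,800 × 30% = R$62,640
  → R$106,770

Book-profits minimum tax:
  Adjusted income: R$448,800 + R$23,800 + R$142,300 + R$62,600 = R$677,500
  Less exemption R$103,000 → base R$574,500
  R$574,500 × 23% = R$132,135

R$132,135 > R$106,770, so the book-profits minimum tax is the binding amount.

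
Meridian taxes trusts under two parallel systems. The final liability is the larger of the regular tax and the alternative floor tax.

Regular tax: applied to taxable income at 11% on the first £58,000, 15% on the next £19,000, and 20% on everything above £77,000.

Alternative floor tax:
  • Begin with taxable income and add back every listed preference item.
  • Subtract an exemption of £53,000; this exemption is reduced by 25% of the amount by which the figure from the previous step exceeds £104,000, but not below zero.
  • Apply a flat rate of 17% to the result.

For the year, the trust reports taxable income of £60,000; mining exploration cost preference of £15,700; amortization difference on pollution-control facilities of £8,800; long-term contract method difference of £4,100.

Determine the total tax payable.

Regular tax:
  £58,000 × 11% = £6,380
  £2,000 × 15% = £300
  → £6,680

Alternative floor tax:
  Adjusted income: £60,000 + £15,700 + £8,800 + £4,100 = £88,600
  Exemption: £88,600 ≤ £104,000, so full £53,000 applies
  Base: £88,600 − £53,000 = £35,600
  £35,600 × 17% = £6,052

£6,680 > £6,052, so the regular tax governs.

£6,680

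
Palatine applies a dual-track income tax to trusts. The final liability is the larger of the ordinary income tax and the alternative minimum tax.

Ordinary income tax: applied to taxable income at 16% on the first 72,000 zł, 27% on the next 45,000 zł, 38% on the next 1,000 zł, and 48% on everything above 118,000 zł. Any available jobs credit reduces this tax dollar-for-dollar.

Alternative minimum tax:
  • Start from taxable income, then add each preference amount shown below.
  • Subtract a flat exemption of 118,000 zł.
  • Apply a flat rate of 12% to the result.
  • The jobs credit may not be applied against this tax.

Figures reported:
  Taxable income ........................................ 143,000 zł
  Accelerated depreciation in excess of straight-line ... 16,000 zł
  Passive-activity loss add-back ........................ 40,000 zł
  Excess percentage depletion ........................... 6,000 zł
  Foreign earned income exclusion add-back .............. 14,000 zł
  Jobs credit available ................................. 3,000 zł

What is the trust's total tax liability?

33,050 zł

Ordinary income tax:
  72,000 zł × 16% = 11,520 zł
  45,000 zł × 27% = 12,150 zł
  1,000 zł × 38% = 380 zł
  25,000 zł × 48% = 12,000 zł
  → 36,050 zł
  Less jobs credit 3,000 zł → 33,050 zł

Alternative minimum tax:
  Adjusted income: 143,000 zł + 16,000 zł + 40,000 zł + 6,000 zł + 14,000 zł = 219,000 zł
  Less exemption 118,000 zł → base 101,000 zł
  101,000 zł × 12% = 12,120 zł

33,050 zł > 12,120 zł, so the ordinary income tax governs.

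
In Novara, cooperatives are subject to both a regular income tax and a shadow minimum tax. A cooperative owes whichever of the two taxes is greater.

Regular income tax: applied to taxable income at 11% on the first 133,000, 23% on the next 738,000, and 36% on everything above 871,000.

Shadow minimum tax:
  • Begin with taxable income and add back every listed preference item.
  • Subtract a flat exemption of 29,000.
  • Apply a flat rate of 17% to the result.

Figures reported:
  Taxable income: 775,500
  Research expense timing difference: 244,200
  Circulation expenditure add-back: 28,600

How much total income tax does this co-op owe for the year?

173,281

Shadow minimum tax:
  Adjusted income: 775,500 + 244,200 + 28,600 = 1,048,300
  Less exemption 29,000 → base 1,019,300
  1,019,300 × 17% = 173,281

Regular income tax:
  133,000 × 11% = 14,630
  642,500 × 23% = 147,775
  → 162,405

173,281 > 162,405, so the shadow minimum tax is the binding amount.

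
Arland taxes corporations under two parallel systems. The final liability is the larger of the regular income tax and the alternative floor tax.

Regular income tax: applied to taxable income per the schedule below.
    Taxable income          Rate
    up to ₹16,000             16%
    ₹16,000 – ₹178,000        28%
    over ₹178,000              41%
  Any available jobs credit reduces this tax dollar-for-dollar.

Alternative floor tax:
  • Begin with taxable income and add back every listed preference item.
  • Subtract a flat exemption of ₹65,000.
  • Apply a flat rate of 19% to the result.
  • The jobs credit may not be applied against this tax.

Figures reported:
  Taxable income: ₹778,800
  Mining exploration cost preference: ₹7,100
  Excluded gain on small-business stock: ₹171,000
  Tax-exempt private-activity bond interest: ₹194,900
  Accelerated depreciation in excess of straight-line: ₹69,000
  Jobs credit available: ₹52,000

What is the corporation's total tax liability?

₹242,248

Alternative floor tax:
  Adjusted income: ₹778,800 + ₹7,100 + ₹171,000 + ₹194,900 + ₹69,000 = ₹1,220,800
  Less exemption ₹65,000 → base ₹1,155,800
  ₹1,155,800 × 19% = ₹219,602

Regular income tax:
  ₹16,000 × 16% = ₹2,560
  ₹162,000 × 28% = ₹45,360
  ₹600,800 × 41% = ₹246,328
  → ₹294,248
  Less jobs credit ₹52,000 → ₹242,248

₹242,248 > ₹219,602, so the regular income tax governs.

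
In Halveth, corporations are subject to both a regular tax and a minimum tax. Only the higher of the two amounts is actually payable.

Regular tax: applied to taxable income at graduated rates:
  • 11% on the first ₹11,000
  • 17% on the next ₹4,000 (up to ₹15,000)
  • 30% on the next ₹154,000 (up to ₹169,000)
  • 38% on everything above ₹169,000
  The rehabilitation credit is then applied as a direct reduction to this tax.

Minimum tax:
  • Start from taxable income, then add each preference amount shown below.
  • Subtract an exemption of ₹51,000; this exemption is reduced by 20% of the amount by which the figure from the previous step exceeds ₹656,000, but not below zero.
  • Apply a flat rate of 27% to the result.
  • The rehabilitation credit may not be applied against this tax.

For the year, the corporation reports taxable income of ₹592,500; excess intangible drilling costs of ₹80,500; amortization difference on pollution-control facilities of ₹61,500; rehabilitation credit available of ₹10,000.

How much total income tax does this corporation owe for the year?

₹199,020

Regular tax:
  ₹11,000 × 11% = ₹1,210
  ₹4,000 × 17% = ₹680
  ₹154,000 × 30% = ₹46,200
  ₹423,500 × 38% = ₹160,930
  → ₹209,020
  Less rehabilitation credit ₹10,000 → ₹199,020

Minimum tax:
  Adjusted income: ₹592,500 + ₹80,500 + ₹61,500 = ₹734,500
  Exemption: ₹51,000 − 20% × (₹734,500 − ₹656,000) = ₹51,000 − ₹15,700 = ₹35,300
  Base: ₹734,500 − ₹35,300 = ₹699,200
  ₹699,200 × 27% = ₹188,784

₹199,020 > ₹188,784, so the regular tax governs.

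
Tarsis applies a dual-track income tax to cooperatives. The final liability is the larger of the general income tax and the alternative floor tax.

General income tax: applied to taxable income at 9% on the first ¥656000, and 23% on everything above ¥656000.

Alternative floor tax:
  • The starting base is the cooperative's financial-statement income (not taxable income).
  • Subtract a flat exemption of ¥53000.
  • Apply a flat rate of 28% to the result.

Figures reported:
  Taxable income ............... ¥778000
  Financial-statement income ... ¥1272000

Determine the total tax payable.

General income tax:
  ¥656000 × 9% = ¥59040
  ¥122000 × 23% = ¥28060
  → ¥87100

Alternative floor tax:
  Base (financial-statement income): ¥1272000
  Less exemption ¥53000 → base ¥1219000
  ¥1219000 × 28% = ¥341320

¥341320 > ¥87100, so the alternative floor tax is the binding amount.

¥341320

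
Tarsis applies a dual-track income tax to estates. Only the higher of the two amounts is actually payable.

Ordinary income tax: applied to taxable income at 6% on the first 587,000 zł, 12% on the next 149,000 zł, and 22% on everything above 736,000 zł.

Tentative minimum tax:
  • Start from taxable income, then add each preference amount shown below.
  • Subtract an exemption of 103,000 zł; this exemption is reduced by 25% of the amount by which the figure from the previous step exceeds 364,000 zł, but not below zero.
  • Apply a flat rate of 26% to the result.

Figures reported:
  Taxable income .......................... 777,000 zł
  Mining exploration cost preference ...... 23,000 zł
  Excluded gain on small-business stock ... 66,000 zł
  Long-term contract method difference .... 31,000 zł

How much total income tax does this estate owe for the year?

233,220 zł

Ordinary income tax:
  587,000 zł × 6% = 35,220 zł
  149,000 zł × 12% = 17,880 zł
  41,000 zł × 22% = 9,020 zł
  → 62,120 zł

Tentative minimum tax:
  Adjusted income: 777,000 zł + 23,000 zł + 66,000 zł + 31,000 zł = 897,000 zł
  Exemption: 25% × (897,000 zł − 364,000 zł) = 133,250 zł ≥ 103,000 zł, so the exemption is fully phased out
  Base: 897,000 zł − 0 zł = 897,000 zł
  897,000 zł × 26% = 233,220 zł

233,220 zł > 62,120 zł, so the tentative minimum tax is the binding amount.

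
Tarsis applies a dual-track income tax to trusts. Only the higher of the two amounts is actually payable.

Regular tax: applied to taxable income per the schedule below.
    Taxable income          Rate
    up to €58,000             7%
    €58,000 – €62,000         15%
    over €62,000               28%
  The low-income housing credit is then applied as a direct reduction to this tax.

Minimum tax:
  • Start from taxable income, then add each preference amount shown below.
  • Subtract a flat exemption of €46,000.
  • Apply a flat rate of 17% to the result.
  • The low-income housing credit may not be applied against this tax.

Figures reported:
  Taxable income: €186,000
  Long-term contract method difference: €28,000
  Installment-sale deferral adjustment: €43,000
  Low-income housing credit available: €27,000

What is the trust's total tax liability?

€35,870

Minimum tax:
  Adjusted income: €186,000 + €28,000 + €43,000 = €257,000
  Less exemption €46,000 → base €211,000
  €211,000 × 17% = €35,870

Regular tax:
  €58,000 × 7% = €4,060
  €4,000 × 15% = €600
  €124,000 × 28% = €34,720
  → €39,380
  Less low-income housing credit €27,000 → €12,380

€35,870 > €12,380, so the minimum tax is the binding amount.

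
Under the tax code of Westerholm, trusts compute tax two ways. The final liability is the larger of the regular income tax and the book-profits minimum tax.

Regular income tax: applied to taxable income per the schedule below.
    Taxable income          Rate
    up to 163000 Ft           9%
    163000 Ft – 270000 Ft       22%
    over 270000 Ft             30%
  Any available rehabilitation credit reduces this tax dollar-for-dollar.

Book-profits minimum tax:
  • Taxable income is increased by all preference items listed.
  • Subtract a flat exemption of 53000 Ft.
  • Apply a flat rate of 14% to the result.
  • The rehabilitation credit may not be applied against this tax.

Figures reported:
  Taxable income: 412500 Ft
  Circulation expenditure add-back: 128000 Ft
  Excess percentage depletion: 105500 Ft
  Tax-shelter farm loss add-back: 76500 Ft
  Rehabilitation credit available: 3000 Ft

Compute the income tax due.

Book-profits minimum tax:
  Adjusted income: 412500 Ft + 128000 Ft + 105500 Ft + 76500 Ft = 722500 Ft
  Less exemption 53000 Ft → base 669500 Ft
  669500 Ft × 14% = 93730 Ft

Regular income tax:
  163000 Ft × 9% = 14670 Ft
  107000 Ft × 22% = 23540 Ft
  142500 Ft × 30% = 42750 Ft
  → 80960 Ft
  Less rehabilitation credit 3000 Ft → 77960 Ft

93730 Ft > 77960 Ft, so the book-profits minimum tax is the binding amount.

93730 Ft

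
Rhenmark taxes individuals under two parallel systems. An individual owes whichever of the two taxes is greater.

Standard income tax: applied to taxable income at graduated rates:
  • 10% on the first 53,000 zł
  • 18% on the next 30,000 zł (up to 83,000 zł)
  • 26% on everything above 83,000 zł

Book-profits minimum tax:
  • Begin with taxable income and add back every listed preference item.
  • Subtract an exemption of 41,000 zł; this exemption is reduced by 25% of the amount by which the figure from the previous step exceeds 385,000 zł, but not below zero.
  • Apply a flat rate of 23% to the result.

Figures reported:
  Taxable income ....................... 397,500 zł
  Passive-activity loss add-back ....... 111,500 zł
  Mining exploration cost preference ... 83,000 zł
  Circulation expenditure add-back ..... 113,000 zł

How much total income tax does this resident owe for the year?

162,150 zł

Book-profits minimum tax:
  Adjusted income: 397,500 zł + 111,500 zł + 83,000 zł + 113,000 zł = 705,000 zł
  Exemption: 25% × (705,000 zł − 385,000 zł) = 80,000 zł ≥ 41,000 zł, so the exemption is fully phased out
  Base: 705,000 zł − 0 zł = 705,000 zł
  705,000 zł × 23% = 162,150 zł

Standard income tax:
  53,000 zł × 10% = 5,300 zł
  30,000 zł × 18% = 5,400 zł
  314,500 zł × 26% = 81,770 zł
  → 92,470 zł

162,150 zł > 92,470 zł, so the book-profits minimum tax is the binding amount.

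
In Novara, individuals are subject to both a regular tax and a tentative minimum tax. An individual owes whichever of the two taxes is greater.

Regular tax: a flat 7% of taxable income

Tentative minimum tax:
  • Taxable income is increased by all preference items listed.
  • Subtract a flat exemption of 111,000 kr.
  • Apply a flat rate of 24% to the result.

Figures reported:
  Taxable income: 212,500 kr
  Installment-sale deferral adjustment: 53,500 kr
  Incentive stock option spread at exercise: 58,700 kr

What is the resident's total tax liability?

51,288 kr

Regular tax:
  212,500 kr × 7% = 14,875 kr

Tentative minimum tax:
  Adjusted income: 212,500 kr + 53,500 kr + 58,700 kr = 324,700 kr
  Less exemption 111,000 kr → base 213,700 kr
  213,700 kr × 24% = 51,288 kr

51,288 kr > 14,875 kr, so the tentative minimum tax is the binding amount.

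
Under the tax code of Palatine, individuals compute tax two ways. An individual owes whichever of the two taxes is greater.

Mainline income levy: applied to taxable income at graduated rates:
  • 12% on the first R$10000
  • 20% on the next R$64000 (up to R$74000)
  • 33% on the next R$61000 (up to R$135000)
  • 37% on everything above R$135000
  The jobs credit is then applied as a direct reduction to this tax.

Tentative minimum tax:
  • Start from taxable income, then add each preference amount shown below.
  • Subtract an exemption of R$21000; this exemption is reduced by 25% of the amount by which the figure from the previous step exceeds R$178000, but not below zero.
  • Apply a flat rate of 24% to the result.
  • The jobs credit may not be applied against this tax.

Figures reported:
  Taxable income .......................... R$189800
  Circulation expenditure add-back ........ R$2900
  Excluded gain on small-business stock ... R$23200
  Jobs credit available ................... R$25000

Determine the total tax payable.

Mainline income levy:
  R$10000 × 12% = R$1200
  R$64000 × 20% = R$12800
  R$61000 × 33% = R$20130
  R$54800 × 37% = R$20276
  → R$54406
  Less jobs credit R$25000 → R$29406

Tentative minimum tax:
  Adjusted income: R$189800 + R$2900 + R$23200 = R$215900
  Exemption: R$21000 − 25% × (R$215900 − R$178000) = R$21000 − R$9475 = R$11525
  Base: R$215900 − R$11525 = R$204375
  R$204375 × 24% = R$49050

R$49050 > R$29406, so the tentative minimum tax is the binding amount.

R$49050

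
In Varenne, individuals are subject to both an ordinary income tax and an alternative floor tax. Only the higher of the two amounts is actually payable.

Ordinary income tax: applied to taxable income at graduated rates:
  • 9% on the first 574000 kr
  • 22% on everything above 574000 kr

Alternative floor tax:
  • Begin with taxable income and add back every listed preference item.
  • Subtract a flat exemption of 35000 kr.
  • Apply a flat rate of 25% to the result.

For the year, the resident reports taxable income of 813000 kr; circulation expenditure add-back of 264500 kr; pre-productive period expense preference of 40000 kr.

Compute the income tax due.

270625 kr

Ordinary income tax:
  574000 kr × 9% = 51660 kr
  239000 kr × 22% = 52580 kr
  → 104240 kr

Alternative floor tax:
  Adjusted income: 813000 kr + 264500 kr + 40000 kr = 1117500 kr
  Less exemption 35000 kr → base 1082500 kr
  1082500 kr × 25% = 270625 kr

270625 kr > 104240 kr, so the alternative floor tax is the binding amount.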